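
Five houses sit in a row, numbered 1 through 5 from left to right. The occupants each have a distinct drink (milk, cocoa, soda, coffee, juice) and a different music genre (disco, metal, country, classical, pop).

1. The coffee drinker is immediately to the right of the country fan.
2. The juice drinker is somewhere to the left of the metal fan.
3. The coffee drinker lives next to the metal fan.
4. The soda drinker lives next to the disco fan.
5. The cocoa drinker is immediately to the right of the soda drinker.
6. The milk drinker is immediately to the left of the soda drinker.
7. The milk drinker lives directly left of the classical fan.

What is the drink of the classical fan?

soda

The cocoa drinker is narrowed to house 3 or 4 or 5; consider each.
Placing it in house 3 and house 4 leads to a contradiction, so it's in house 5.
The soda drinker is in house 4 (clue 5).
From clue 6, the milk drinker must be in house 3.
By clue 7, the classical fan is in house 4.
So house 1 gets juice for drink.
That leaves coffee as the drink for house 2.
Clue 1 places the country fan in house 1.
From clue 3, the metal fan must be in house 3.
House 2's music genre must be pop (nothing else left).
So house 5 gets disco for music genre.
So: house 1 = juice/country, house 2 = coffee/pop, house 3 = milk/metal, house 4 = soda/classical, house 5 = cocoa/disco.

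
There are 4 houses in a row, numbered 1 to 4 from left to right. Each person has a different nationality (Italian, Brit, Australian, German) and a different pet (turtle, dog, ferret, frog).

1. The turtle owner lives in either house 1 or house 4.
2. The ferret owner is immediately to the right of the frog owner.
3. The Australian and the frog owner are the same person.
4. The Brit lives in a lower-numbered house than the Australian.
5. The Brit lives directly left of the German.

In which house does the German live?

House 4 nationality: only Italian fits.
House 1 nationality: only Brit fits.
By clue 5, the German is in house 2.
The only nationality still possible for house 3 is Australian.
Clue 3: the frog owner is in house 3.
House 2's pet must be dog (nothing else left).
House 1's pet must be turtle (nothing else left).
The only pet still possible for house 4 is ferret.
So: house 1 = Brit/turtle, house 2 = German/dog, house 3 = Australian/frog, house 4 = Italian/ferret.

2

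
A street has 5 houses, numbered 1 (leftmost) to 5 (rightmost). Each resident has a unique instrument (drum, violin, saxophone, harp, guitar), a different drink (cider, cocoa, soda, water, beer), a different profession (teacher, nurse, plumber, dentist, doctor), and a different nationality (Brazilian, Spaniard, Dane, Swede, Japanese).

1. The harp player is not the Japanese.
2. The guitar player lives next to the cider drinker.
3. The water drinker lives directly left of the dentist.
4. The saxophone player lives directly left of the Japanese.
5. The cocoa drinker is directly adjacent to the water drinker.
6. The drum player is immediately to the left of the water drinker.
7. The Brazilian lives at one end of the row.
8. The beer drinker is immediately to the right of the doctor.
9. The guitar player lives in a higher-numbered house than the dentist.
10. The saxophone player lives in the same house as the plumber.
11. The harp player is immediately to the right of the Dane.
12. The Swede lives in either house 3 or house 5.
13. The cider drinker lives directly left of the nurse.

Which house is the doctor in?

The drum player is narrowed to house 1 or 2; consider each.
Placing it in house 2 leads to a contradiction, so it's in house 1.
Clue 6: the water drinker is in house 2.
Clue 3: the dentist is in house 3.
House 1's profession must be teacher (nothing else left).
The only profession still possible for house 5 is nurse.
Clue 13 places the cider drinker in house 4.
From clue 2, the guitar player must be in house 5.
House 4 nationality: only Spaniard fits.
The only nationality still possible for house 2 is Dane.
The harp player is in house 3 (clue 11).
So house 1 gets Brazilian for nationality.
By clue 1, the Japanese is in house 5.
Clue 4 places the saxophone player in house 4.
From clue 10, the plumber must be in house 4.
House 2's instrument must be violin (nothing else left).
That leaves doctor as the profession for house 2.
House 3's nationality must be Swede (nothing else left).
By clue 8, the beer drinker is in house 3.
The only drink still possible for house 5 is soda.
House 1 drink: only cocoa fits.
So: house 1 = drum/cocoa/teacher/Brazilian, house 2 = violin/water/doctor/Dane, house 3 = harp/beer/dentist/Swede, house 4 = saxophone/cider/plumber/Spaniard, house 5 = guitar/soda/nurse/Japanese.

2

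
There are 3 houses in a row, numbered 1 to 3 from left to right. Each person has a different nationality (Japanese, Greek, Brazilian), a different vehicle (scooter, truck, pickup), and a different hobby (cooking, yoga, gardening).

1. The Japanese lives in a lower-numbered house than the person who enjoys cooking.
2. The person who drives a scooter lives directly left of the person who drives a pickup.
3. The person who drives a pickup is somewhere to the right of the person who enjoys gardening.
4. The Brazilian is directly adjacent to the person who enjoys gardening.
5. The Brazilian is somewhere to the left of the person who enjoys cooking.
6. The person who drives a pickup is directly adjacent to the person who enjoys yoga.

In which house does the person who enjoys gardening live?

The only nationality still possible for house 3 is Greek.
The Brazilian is narrowed to house 1 or 2; consider each.
Placing it in house 1 leads to a contradiction, so it's in house 2.
Clue 4: the person who enjoys gardening is in house 1.
By clue 5, the person who enjoys cooking is in house 3.
House 1 nationality: only Japanese fits.
House 2 hobby: only yoga fits.
The person who drives a pickup is in house 3 (clue 6).
From clue 2, the person who drives a scooter must be in house 2.
So house 1 gets truck for vehicle.
So: house 1 = Japanese/truck/gardening, house 2 = Brazilian/scooter/yoga, house 3 = Greek/pickup/cooking.

1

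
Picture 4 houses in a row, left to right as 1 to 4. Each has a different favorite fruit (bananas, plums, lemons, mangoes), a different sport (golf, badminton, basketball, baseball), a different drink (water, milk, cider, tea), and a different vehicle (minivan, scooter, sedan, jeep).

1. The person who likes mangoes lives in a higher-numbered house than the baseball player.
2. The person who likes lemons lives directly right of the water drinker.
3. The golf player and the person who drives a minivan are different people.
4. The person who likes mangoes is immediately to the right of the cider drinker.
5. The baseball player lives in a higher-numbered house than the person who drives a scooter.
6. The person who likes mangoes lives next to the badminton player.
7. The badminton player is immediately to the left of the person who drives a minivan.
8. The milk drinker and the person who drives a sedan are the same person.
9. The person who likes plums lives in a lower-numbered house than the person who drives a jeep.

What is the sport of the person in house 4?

The person who likes mangoes is narrowed to house 3 or 4; consider each.
Placing it in house 3 leads to a contradiction, so it's in house 4.
By clue 4, the cider drinker is in house 3.
Clue 6: the badminton player is in house 3.
The person who drives a minivan is in house 4 (clue 7).
The only sport still possible for house 2 is baseball.
By clue 3, the golf player is in house 1.
From clue 5, the person who drives a scooter must be in house 1.
So house 4 gets basketball for sport.
So house 4 gets tea for drink.
So house 2 gets sedan for vehicle.
House 3's vehicle must be jeep (nothing else left).
From clue 8, the milk drinker must be in house 2.
So house 1 gets water for drink.
By clue 2, the person who likes lemons is in house 2.
So house 3 gets bananas for favorite fruit.
House 1 favorite fruit: only plums fits.
So: house 1 = plums/golf/water/scooter, house 2 = lemons/baseball/milk/sedan, house 3 = bananas/badminton/cider/jeep, house 4 = mangoes/basketball/tea/minivan.

basketball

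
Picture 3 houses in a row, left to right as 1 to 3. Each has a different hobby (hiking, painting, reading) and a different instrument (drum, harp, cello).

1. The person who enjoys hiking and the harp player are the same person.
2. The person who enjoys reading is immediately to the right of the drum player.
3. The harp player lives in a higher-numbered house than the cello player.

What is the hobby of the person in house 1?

House 3's instrument must be harp (nothing else left).
The person who enjoys hiking is in house 3 (clue 1).
House 1's hobby must be painting (nothing else left).
So house 2 gets reading for hobby.
Clue 2: the drum player is in house 1.
That leaves cello as the instrument for house 2.
So: house 1 = painting/drum, house 2 = reading/cello, house 3 = hiking/harp.

painting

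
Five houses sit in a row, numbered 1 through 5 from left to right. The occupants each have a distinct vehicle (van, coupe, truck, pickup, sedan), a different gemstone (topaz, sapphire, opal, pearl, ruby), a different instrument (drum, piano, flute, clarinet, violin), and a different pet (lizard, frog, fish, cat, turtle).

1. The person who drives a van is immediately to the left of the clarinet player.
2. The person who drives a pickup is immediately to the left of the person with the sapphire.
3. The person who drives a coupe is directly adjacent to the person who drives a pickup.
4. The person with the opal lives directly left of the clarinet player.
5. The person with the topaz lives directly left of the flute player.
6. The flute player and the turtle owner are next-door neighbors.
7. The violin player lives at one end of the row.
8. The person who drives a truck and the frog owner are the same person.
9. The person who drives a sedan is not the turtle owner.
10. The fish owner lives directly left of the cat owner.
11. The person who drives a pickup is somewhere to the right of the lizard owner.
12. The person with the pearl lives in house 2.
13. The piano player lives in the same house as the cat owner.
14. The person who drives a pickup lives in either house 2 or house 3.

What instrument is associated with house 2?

By clue 12, the person with the pearl is in house 2.
That leaves ruby as the gemstone for house 5.
The person who drives a pickup is narrowed to house 2 or 3; consider each.
Placing it in house 2 leads to a contradiction, so it's in house 3.
Clue 2 places the person with the sapphire in house 4.
Clue 4 places the person with the opal in house 1.
From clue 4, the clarinet player must be in house 2.
That leaves topaz as the gemstone for house 3.
By clue 1, the person who drives a van is in house 1.
House 4 instrument: only flute fits.
House 1's pet must be lizard (nothing else left).
The person who drives a coupe is narrowed to house 2 or 4; consider each.
Placing it in house 2 leads to a contradiction, so it's in house 4.
The only pet still possible for house 4 is fish.
By clue 10, the cat owner is in house 5.
The piano player is in house 5 (clue 13).
House 1's instrument must be violin (nothing else left).
That leaves drum as the instrument for house 3.
House 2 pet: only frog fits.
So house 3 gets turtle for pet.
Clue 8 places the person who drives a truck in house 2.
House 5 vehicle: only sedan fits.
So: house 1 = van/opal/violin/lizard, house 2 = truck/pearl/clarinet/frog, house 3 = pickup/topaz/drum/turtle, house 4 = coupe/sapphire/flute/fish, house 5 = sedan/ruby/piano/cat.

clarinet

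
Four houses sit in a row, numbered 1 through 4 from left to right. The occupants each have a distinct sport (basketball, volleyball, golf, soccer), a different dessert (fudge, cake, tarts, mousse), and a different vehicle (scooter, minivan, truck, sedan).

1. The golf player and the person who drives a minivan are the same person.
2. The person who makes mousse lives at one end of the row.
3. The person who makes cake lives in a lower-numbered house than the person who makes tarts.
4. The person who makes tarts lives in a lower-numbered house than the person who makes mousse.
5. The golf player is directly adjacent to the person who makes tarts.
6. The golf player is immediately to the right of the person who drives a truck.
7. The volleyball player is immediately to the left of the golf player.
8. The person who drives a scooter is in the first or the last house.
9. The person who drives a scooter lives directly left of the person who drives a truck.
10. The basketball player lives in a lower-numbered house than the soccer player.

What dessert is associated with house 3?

The person who makes mousse is in house 4 (clue 4).
The person who drives a scooter is in house 1 (clue 9).
From clue 9, the person who drives a truck must be in house 2.
Clue 6: the golf player is in house 3.
By clue 7, the volleyball player is in house 2.
The only sport still possible for house 1 is basketball.
That leaves soccer as the sport for house 4.
The person who drives a minivan is in house 3 (clue 1).
Clue 5 places the person who makes tarts in house 2.
The only dessert still possible for house 3 is fudge.
The only vehicle still possible for house 4 is sedan.
House 1 dessert: only cake fits.
So: house 1 = basketball/cake/scooter, house 2 = volleyball/tarts/truck, house 3 = golf/fudge/minivan, house 4 = soccer/mousse/sedan.

fudge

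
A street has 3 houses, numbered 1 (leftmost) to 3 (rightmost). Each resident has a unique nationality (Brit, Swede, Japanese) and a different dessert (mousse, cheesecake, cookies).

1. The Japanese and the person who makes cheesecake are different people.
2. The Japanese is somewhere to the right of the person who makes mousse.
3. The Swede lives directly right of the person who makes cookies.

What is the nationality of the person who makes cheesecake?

House 1 nationality: only Brit fits.
House 3's dessert must be cheesecake (nothing else left).
Clue 1 places the Japanese in house 2.
The person who makes mousse is in house 1 (clue 2).
The only nationality still possible for house 3 is Swede.
The only dessert still possible for house 2 is cookies.
So: house 1 = Brit/mousse, house 2 = Japanese/cookies, house 3 = Swede/cheesecake.

Swede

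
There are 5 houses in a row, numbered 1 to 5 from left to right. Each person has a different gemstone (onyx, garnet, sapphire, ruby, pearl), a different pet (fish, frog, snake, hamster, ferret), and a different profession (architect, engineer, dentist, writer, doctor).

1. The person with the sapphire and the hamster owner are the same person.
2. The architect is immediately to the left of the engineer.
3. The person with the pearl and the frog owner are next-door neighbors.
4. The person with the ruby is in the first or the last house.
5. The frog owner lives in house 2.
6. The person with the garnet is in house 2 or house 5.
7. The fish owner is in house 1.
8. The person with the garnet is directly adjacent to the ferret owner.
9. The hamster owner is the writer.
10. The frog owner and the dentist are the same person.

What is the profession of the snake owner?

Clue 5 places the frog owner in house 2.
Clue 7: the fish owner is in house 1.
From clue 10, the dentist must be in house 2.
House 1's profession must be doctor (nothing else left).
The person with the garnet is narrowed to house 2 or 5; consider each.
Placing it in house 5 leads to a contradiction, so it's in house 2.
From clue 8, the ferret owner must be in house 3.
The only profession still possible for house 3 is architect.
The engineer is in house 4 (clue 2).
That leaves writer as the profession for house 5.
From clue 9, the hamster owner must be in house 5.
House 4's pet must be snake (nothing else left).
From clue 1, the person with the sapphire must be in house 5.
The only gemstone still possible for house 1 is ruby.
House 3 gemstone: only pearl fits.
The only gemstone still possible for house 4 is onyx.
So: house 1 = ruby/fish/doctor, house 2 = garnet/frog/dentist, house 3 = pearl/ferret/architect, house 4 = onyx/snake/engineer, house 5 = sapphire/hamster/writer.

engineer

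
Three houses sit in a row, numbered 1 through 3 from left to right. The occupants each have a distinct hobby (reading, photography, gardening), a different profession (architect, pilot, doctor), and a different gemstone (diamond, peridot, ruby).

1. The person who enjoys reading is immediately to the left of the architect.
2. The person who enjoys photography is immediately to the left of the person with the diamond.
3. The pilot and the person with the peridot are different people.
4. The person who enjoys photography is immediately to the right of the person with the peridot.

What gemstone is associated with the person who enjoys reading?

From clue 4, the person who enjoys photography must be in house 2.
From clue 4, the person with the peridot must be in house 1.
House 3's hobby must be gardening (nothing else left).
Clue 1 places the architect in house 2.
Clue 2 places the person with the diamond in house 3.
The only hobby still possible for house 1 is reading.
The only profession still possible for house 1 is doctor.
House 3's profession must be pilot (nothing else left).
That leaves ruby as the gemstone for house 2.
So: house 1 = reading/doctor/peridot, house 2 = photography/architect/ruby, house 3 = gardening/pilot/diamond.

peridot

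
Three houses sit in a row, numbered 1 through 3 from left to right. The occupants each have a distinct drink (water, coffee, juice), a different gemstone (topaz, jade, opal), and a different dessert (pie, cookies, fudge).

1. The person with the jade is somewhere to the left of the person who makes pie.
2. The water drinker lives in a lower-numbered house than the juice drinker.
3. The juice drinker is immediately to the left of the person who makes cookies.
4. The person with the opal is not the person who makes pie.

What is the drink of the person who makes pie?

Clue 3 places the juice drinker in house 2.
Clue 3: the person who makes cookies is in house 3.
So house 3 gets coffee for drink.
So house 1 gets fudge for dessert.
That leaves pie as the dessert for house 2.
By clue 1, the person with the jade is in house 1.
House 1's drink must be water (nothing else left).
The only gemstone still possible for house 2 is topaz.
House 3 gemstone: only opal fits.
So: house 1 = water/jade/fudge, house 2 = juice/topaz/pie, house 3 = coffee/opal/cookies.

juice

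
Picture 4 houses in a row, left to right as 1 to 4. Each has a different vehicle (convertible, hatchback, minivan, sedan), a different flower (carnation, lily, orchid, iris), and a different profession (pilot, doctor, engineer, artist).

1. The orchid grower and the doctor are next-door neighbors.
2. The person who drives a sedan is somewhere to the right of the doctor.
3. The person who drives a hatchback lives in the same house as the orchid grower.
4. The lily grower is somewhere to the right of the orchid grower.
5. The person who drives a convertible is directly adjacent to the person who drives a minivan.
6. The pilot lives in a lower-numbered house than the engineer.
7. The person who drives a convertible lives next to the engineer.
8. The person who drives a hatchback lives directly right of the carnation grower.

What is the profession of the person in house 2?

doctor

The person who drives a hatchback is narrowed to house 2 or 3; consider each.
Placing it in house 2 leads to a contradiction, so it's in house 3.
The orchid grower is in house 3 (clue 3).
The lily grower is in house 4 (clue 4).
From clue 8, the carnation grower must be in house 2.
That leaves iris as the flower for house 1.
The doctor is in house 2 (clue 1).
Clue 2: the person who drives a sedan is in house 4.
So house 3 gets engineer for profession.
House 4's profession must be artist (nothing else left).
Clue 7: the person who drives a convertible is in house 2.
That leaves minivan as the vehicle for house 1.
So house 1 gets pilot for profession.
So: house 1 = minivan/iris/pilot, house 2 = convertible/carnation/doctor, house 3 = hatchback/orchid/engineer, house 4 = sedan/lily/artist.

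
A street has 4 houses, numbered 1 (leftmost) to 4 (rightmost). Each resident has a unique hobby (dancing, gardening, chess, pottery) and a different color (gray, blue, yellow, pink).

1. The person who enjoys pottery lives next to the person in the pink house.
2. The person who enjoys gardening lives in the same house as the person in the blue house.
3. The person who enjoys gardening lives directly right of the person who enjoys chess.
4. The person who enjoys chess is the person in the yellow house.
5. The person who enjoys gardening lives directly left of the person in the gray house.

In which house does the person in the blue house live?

2

The person who enjoys chess is narrowed to house 1 or 2; consider each.
Placing it in house 2 leads to a contradiction, so it's in house 1.
Clue 3 places the person who enjoys gardening in house 2.
By clue 4, the person in the yellow house is in house 1.
From clue 5, the person in the gray house must be in house 3.
House 2 color: only blue fits.
House 4's color must be pink (nothing else left).
Clue 1: the person who enjoys pottery is in house 3.
House 4's hobby must be dancing (nothing else left).
So: house 1 = chess/yellow, house 2 = gardening/blue, house 3 = pottery/gray, house 4 = dancing/pink.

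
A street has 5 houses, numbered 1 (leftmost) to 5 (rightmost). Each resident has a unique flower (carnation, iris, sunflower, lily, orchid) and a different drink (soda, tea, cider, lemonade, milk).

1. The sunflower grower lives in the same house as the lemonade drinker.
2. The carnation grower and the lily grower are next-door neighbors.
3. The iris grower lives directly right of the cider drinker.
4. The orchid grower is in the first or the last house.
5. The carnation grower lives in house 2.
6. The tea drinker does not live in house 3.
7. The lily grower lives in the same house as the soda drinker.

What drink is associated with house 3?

Clue 5 places the carnation grower in house 2.
The lily grower is narrowed to house 1 or 3; consider each.
Placing it in house 3 leads to a contradiction, so it's in house 1.
From clue 7, the soda drinker must be in house 1.
House 5 flower: only orchid fits.
The iris grower is narrowed to house 3 or 4; consider each.
Placing it in house 4 leads to a contradiction, so it's in house 3.
Clue 3 places the cider drinker in house 2.
House 4's flower must be sunflower (nothing else left).
Clue 1 places the lemonade drinker in house 4.
House 3 drink: only milk fits.
That leaves tea as the drink for house 5.
So: house 1 = lily/soda, house 2 = carnation/cider, house 3 = iris/milk, house 4 = sunflower/lemonade, house 5 = orchid/tea.

milk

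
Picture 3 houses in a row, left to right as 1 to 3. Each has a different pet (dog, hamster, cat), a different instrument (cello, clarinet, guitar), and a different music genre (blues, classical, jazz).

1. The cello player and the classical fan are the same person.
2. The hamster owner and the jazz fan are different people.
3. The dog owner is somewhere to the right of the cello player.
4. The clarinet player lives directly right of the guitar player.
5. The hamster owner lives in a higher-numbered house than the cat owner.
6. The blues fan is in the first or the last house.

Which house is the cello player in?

1

The only pet still possible for house 1 is cat.
So house 3 gets clarinet for instrument.
Clue 4 places the guitar player in house 2.
House 1's instrument must be cello (nothing else left).
From clue 1, the classical fan must be in house 1.
So house 2 gets jazz for music genre.
The only music genre still possible for house 3 is blues.
From clue 2, the hamster owner must be in house 3.
That leaves dog as the pet for house 2.
So: house 1 = cat/cello/classical, house 2 = dog/guitar/jazz, house 3 = hamster/clarinet/blues.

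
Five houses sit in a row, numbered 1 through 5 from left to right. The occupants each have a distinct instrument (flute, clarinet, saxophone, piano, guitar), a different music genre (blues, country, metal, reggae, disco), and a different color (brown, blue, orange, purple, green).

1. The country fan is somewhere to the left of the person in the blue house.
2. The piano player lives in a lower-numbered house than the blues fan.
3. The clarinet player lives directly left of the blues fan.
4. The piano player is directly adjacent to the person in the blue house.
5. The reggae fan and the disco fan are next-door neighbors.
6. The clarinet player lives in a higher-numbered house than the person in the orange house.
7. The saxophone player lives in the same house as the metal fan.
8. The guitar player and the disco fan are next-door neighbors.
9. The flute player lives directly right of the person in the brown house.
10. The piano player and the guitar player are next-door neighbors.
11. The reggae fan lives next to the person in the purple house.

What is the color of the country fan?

The clarinet player is narrowed to house 2 or 3 or 4; consider each.
Placing it in house 2 and house 3 leads to a contradiction, so it's in house 4.
By clue 3, the blues fan is in house 5.
So house 5 gets flute for instrument.
Clue 9 places the person in the brown house in house 4.
The country fan is narrowed to house 1 or 2; consider each.
Placing it in house 1 leads to a contradiction, so it's in house 2.
By clue 1, the person in the blue house is in house 3.
Clue 4 places the piano player in house 2.
By clue 8, the guitar player is in house 3.
By clue 8, the disco fan is in house 4.
That leaves saxophone as the instrument for house 1.
House 1 music genre: only metal fits.
That leaves reggae as the music genre for house 3.
Clue 11: the person in the purple house is in house 2.
That leaves green as the color for house 5.
That leaves orange as the color for house 1.
So: house 1 = saxophone/metal/orange, house 2 = piano/country/purple, house 3 = guitar/reggae/blue, house 4 = clarinet/disco/brown, house 5 = flute/blues/green.

purple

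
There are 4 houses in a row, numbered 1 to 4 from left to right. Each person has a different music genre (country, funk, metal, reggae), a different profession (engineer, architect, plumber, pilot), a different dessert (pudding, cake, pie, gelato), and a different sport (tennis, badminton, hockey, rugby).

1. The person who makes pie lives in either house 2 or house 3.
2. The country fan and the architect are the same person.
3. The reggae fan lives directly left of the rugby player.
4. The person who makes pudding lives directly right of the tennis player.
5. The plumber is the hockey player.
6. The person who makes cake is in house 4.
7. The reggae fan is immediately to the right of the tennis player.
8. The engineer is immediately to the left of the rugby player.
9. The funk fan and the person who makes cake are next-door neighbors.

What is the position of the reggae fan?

By clue 6, the person who makes cake is in house 4.
By clue 9, the funk fan is in house 3.
The only music genre still possible for house 2 is reggae.
The only dessert still possible for house 1 is gelato.
Clue 3 places the rugby player in house 3.
By clue 7, the tennis player is in house 1.
Clue 8: the engineer is in house 2.
By clue 4, the person who makes pudding is in house 2.
By clue 5, the plumber is in house 4.
Clue 5 places the hockey player in house 4.
House 3 profession: only pilot fits.
House 3 dessert: only pie fits.
So house 2 gets badminton for sport.
Clue 2: the country fan is in house 1.
So house 4 gets metal for music genre.
That leaves architect as the profession for house 1.
So: house 1 = country/architect/gelato/tennis, house 2 = reggae/engineer/pudding/badminton, house 3 = funk/pilot/pie/rugby, house 4 = metal/plumber/cake/hockey.

2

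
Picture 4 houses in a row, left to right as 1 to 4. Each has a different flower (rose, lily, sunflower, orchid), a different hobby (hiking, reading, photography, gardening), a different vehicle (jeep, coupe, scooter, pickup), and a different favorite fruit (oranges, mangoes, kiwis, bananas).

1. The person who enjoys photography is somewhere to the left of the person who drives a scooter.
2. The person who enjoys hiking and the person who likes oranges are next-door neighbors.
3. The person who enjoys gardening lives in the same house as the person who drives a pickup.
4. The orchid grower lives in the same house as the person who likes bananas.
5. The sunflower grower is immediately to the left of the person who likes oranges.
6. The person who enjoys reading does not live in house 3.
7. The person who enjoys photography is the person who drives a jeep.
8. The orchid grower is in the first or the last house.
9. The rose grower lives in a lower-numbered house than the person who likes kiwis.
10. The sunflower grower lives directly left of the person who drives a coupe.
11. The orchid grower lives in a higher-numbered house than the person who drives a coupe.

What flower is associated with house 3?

lily

The orchid grower is in house 4 (clue 11).
The person who likes bananas is in house 4 (clue 4).
House 1 favorite fruit: only mangoes fits.
House 3 flower: only lily fits.
The rose grower is narrowed to house 1 or 2; consider each.
Placing it in house 1 leads to a contradiction, so it's in house 2.
Clue 9: the person who likes kiwis is in house 3.
That leaves sunflower as the flower for house 1.
That leaves oranges as the favorite fruit for house 2.
Clue 10: the person who drives a coupe is in house 2.
The only hobby still possible for house 2 is reading.
So house 4 gets gardening for hobby.
From clue 3, the person who drives a pickup must be in house 4.
House 1 vehicle: only jeep fits.
House 3 vehicle: only scooter fits.
From clue 1, the person who enjoys photography must be in house 1.
The only hobby still possible for house 3 is hiking.
So: house 1 = sunflower/photography/jeep/mangoes, house 2 = rose/reading/coupe/oranges, house 3 = lily/hiking/scooter/kiwis, house 4 = orchid/gardening/pickup/bananas.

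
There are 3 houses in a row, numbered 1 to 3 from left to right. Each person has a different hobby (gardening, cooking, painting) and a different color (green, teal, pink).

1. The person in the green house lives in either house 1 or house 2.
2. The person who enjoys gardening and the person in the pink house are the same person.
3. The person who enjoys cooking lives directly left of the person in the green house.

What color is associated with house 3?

pink

Clue 3: the person who enjoys cooking is in house 1.
Clue 3: the person in the green house is in house 2.
By clue 2, the person who enjoys gardening is in house 3.
Clue 2: the person in the pink house is in house 3.
The only hobby still possible for house 2 is painting.
House 1 color: only teal fits.
So: house 1 = cooking/teal, house 2 = painting/green, house 3 = gardening/pink.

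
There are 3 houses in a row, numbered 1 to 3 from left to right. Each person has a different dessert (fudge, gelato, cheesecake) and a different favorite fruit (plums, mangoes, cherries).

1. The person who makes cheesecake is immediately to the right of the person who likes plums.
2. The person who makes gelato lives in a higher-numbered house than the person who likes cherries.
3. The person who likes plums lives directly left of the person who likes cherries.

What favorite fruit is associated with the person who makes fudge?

plums

The person who likes plums is in house 1 (clue 3).
The person who likes cherries is in house 2 (clue 3).
That leaves fudge as the dessert for house 1.
House 3's favorite fruit must be mangoes (nothing else left).
From clue 1, the person who makes cheesecake must be in house 2.
By clue 2, the person who makes gelato is in house 3.
So: house 1 = fudge/plums, house 2 = cheesecake/cherries, house 3 = gelato/mangoes.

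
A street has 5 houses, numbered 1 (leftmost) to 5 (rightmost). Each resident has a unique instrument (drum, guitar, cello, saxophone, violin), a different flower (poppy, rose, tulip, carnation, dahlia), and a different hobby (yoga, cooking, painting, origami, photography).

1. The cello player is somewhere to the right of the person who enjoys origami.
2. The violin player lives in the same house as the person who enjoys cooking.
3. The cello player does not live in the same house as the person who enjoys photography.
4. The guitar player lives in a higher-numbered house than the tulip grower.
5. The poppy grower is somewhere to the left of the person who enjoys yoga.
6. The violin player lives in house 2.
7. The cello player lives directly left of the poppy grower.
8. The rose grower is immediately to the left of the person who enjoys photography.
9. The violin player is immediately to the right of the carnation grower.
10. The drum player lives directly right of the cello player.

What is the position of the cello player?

3

Clue 6: the violin player is in house 2.
Clue 9: the carnation grower is in house 1.
The only instrument still possible for house 1 is saxophone.
House 5 instrument: only guitar fits.
House 5 flower: only dahlia fits.
Clue 2 places the person who enjoys cooking in house 2.
By clue 7, the poppy grower is in house 4.
From clue 10, the drum player must be in house 4.
House 3's instrument must be cello (nothing else left).
The only flower still possible for house 2 is tulip.
So house 3 gets rose for flower.
That leaves origami as the hobby for house 1.
House 3 hobby: only painting fits.
By clue 5, the person who enjoys yoga is in house 5.
The person who enjoys photography is in house 4 (clue 8).
So: house 1 = saxophone/carnation/origami, house 2 = violin/tulip/cooking, house 3 = cello/rose/painting, house 4 = drum/poppy/photography, house 5 = guitar/dahlia/yoga.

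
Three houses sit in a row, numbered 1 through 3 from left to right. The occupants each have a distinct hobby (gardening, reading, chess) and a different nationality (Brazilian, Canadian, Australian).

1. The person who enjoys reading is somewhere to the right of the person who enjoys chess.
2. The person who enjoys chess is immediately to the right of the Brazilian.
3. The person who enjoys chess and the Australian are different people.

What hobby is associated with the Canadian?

The person who enjoys chess is in house 2 (clue 2).
By clue 2, the Brazilian is in house 1.
House 1's hobby must be gardening (nothing else left).
The only hobby still possible for house 3 is reading.
House 2 nationality: only Canadian fits.
The only nationality still possible for house 3 is Australian.
So: house 1 = gardening/Brazilian, house 2 = chess/Canadian, house 3 = reading/Australian.

chess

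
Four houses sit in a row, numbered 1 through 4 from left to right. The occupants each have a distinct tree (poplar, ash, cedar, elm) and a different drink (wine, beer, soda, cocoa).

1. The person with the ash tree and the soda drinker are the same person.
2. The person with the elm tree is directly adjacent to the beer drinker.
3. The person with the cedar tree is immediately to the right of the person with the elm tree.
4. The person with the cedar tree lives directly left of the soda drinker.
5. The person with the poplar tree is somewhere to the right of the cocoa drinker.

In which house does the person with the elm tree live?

1

The only tree still possible for house 1 is elm.
Clue 2: the beer drinker is in house 2.
From clue 3, the person with the cedar tree must be in house 2.
The soda drinker is in house 3 (clue 4).
That leaves cocoa as the drink for house 1.
So house 4 gets wine for drink.
By clue 1, the person with the ash tree is in house 3.
House 4's tree must be poplar (nothing else left).
So: house 1 = elm/cocoa, house 2 = cedar/beer, house 3 = ash/soda, house 4 = poplar/wine.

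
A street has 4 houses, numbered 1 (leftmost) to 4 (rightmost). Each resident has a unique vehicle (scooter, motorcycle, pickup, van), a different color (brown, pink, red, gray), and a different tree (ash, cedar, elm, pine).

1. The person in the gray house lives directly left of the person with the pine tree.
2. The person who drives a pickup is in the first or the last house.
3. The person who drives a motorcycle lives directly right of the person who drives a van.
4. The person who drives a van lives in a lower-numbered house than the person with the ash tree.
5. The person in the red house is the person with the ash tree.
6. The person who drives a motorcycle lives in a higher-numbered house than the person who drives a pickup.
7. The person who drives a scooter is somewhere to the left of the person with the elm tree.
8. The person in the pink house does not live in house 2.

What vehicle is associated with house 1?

The person who drives a pickup is in house 1 (clue 6).
House 4's vehicle must be motorcycle (nothing else left).
The only tree still possible for house 1 is cedar.
By clue 3, the person who drives a van is in house 3.
Clue 4 places the person with the ash tree in house 4.
Clue 5 places the person in the red house in house 4.
House 2's vehicle must be scooter (nothing else left).
House 2's tree must be pine (nothing else left).
House 3 tree: only elm fits.
Clue 1 places the person in the gray house in house 1.
House 2 color: only brown fits.
House 3 color: only pink fits.
So: house 1 = pickup/gray/cedar, house 2 = scooter/brown/pine, house 3 = van/pink/elm, house 4 = motorcycle/red/ash.

pickup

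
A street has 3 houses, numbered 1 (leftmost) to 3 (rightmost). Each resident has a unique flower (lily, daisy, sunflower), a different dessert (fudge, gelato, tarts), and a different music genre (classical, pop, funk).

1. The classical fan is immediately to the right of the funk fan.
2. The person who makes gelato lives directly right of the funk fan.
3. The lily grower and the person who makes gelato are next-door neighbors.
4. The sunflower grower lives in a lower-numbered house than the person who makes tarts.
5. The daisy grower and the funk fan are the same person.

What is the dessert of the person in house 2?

House 3's flower must be lily (nothing else left).
So house 1 gets fudge for dessert.
From clue 3, the person who makes gelato must be in house 2.
That leaves tarts as the dessert for house 3.
By clue 2, the funk fan is in house 1.
From clue 5, the daisy grower must be in house 1.
The only flower still possible for house 2 is sunflower.
By clue 1, the classical fan is in house 2.
House 3 music genre: only pop fits.
So: house 1 = daisy/fudge/funk, house 2 = sunflower/gelato/classical, house 3 = lily/tarts/pop.

gelato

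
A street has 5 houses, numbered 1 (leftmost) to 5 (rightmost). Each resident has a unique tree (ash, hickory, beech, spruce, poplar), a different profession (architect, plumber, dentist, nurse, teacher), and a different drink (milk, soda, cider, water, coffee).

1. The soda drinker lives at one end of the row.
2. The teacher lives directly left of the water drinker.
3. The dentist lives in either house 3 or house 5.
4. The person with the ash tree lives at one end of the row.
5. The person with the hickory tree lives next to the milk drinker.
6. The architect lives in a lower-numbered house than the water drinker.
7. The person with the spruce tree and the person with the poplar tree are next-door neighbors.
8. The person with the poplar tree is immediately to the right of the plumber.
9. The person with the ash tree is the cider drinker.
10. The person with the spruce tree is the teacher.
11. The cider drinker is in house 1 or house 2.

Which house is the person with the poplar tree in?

2

By clue 11, the cider drinker is in house 1.
From clue 9, the person with the ash tree must be in house 1.
That leaves soda as the drink for house 5.
House 4's profession must be nurse (nothing else left).
House 5's profession must be dentist (nothing else left).
The person with the spruce tree is narrowed to house 2 or 3; consider each.
Placing it in house 2 leads to a contradiction, so it's in house 3.
Clue 10: the teacher is in house 3.
House 2 profession: only architect fits.
Clue 2: the water drinker is in house 4.
Clue 8 places the person with the poplar tree in house 2.
House 1 profession: only plumber fits.
That leaves coffee as the drink for house 2.
House 3 drink: only milk fits.
The person with the hickory tree is in house 4 (clue 5).
So house 5 gets beech for tree.
So: house 1 = ash/plumber/cider, house 2 = poplar/architect/coffee, house 3 = spruce/teacher/milk, house 4 = hickory/nurse/water, house 5 = beech/dentist/soda.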